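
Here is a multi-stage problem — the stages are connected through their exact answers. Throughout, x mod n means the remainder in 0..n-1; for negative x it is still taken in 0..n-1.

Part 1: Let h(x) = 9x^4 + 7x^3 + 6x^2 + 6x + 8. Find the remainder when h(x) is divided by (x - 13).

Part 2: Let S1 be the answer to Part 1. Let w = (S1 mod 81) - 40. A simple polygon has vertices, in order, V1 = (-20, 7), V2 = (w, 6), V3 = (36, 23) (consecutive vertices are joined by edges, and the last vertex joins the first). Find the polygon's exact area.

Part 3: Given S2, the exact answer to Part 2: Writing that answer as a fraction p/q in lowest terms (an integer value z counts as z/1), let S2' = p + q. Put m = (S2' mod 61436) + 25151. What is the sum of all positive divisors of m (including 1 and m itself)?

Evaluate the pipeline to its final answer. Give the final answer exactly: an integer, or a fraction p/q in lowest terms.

Part 1: remainder = value at the root: 9*(13)^4 + 7*(13)^3 + 6*(13)^2 + 6*(13)^1 + 8 = (257049) + (15379) + (1014) + (78) + (8) = 273528; answer 273528
Part 2: S1 = 273528; w = 32; cross terms: (-20*6 - 32*7)=-344, (32*23 - 36*6)=520, (36*7 - -20*23)=712; twice the area = |888| = 888; area = 444; answer 444
Part 3: S2 = 444; threaded value p + q = 445; m = 25596; 25596 = 2^2 * 3^4 * 79; sigma = (1 + 2 + 4) * (1 + 3 + 9 + 27 + 81) * (1 + 79) = 7 * 121 * 80 = 67760; answer 67760

67760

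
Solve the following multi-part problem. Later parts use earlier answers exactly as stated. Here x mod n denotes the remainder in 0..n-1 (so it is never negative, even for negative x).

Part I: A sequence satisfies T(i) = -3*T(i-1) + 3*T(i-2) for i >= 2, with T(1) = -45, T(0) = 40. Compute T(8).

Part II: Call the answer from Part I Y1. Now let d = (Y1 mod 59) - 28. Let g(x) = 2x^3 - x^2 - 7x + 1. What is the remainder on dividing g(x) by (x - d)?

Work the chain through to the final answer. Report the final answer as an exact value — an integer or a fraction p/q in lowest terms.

Part I: T(2) = -3*(-45) + 3*(40) = 255; iterating: T(2)=255, T(3)=-900, T(4)=3465, T(5)=-13095, T(6)=49680, T(7)=-188325, T(8)=714015; answer 714015
Part II: Y1 = 714015; d = 28; remainder = value at the root: 2*(28)^3 - 1*(28)^2 - 7*(28)^1 + 1 = (43904) + (-784) + (-196) + (1) = 42925; answer 42925

42925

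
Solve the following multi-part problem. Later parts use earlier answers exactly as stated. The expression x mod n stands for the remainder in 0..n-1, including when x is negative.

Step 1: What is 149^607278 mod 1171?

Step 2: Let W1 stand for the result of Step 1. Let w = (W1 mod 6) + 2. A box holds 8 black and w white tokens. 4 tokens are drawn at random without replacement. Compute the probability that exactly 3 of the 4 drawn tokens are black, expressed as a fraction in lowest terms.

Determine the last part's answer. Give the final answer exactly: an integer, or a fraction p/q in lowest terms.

Step 1: squarings mod 1171: 149^1=149, 149^2=1123, 149^4=1133, 149^8=273, 149^16=756, 149^32=88, 149^64=718, 149^128=284, 149^256=1028, 149^512=542, 149^1024=1014, 149^2048=58, 149^4096=1022, 149^8192=1123, 149^16384=1133, 149^32768=273, 149^65536=756, 149^131072=88, 149^262144=718, 149^524288=284; 149^607278 = 149^2 * 149^4 * 149^8 * 149^32 * 149^1024 * 149^16384 * 149^65536 * 149^524288 = 952 (mod 1171); answer 952
Step 2: W1 = 952; w = 6; total draws C(14,4) = 1001; favorable C(8,3)*C(6,1) = 336; P = 48/143; answer 48/143

48/143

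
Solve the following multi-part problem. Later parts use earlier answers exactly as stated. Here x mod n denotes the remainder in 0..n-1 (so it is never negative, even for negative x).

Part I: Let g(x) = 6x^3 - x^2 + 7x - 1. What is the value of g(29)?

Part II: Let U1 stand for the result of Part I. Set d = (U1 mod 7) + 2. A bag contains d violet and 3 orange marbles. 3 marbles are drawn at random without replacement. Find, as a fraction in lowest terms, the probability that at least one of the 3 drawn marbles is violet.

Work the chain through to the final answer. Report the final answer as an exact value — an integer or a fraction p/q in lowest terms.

Part I: 6*(29)^3 - 1*(29)^2 + 7*(29)^1 - 1 = (146334) + (-841) + (203) + (-1) = 145695; answer 145695
Part II: U1 = 145695; d = 6; total draws C(9,3) = 84; complement C(3,3) = 1; favorable 84 - 1 = 83; P = 83/84; answer 83/84

83/84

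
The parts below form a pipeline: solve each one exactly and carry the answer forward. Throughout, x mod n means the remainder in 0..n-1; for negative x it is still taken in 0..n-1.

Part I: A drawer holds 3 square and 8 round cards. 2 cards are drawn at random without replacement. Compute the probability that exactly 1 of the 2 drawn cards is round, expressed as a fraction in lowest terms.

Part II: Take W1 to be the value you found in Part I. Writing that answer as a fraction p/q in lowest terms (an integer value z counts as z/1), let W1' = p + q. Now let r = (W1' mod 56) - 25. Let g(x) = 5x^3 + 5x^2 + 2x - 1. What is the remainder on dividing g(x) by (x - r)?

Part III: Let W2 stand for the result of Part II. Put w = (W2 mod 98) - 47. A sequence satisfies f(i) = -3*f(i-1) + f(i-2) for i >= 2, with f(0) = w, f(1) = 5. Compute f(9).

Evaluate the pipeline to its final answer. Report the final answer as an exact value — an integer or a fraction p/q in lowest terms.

-37252

Part I: total draws C(11,2) = 55; favorable C(8,1)*C(3,1) = 24; P = 24/55; answer 24/55
Part II: W1 = 24/55; threaded value p + q = 79; r = -2; remainder = value at the root: 5*(-2)^3 + 5*(-2)^2 + 2*(-2)^1 - 1 = (-40) + (20) + (-4) + (-1) = -25; answer -25
Part III: W2 = -25; w = 26; f(2) = -3*(5) + 1*(26) = 11; iterating: f(2)=11, f(3)=-28, f(4)=95, f(5)=-313, f(6)=1034, f(7)=-3415, f(8)=11279, f(9)=-37252; answer -37252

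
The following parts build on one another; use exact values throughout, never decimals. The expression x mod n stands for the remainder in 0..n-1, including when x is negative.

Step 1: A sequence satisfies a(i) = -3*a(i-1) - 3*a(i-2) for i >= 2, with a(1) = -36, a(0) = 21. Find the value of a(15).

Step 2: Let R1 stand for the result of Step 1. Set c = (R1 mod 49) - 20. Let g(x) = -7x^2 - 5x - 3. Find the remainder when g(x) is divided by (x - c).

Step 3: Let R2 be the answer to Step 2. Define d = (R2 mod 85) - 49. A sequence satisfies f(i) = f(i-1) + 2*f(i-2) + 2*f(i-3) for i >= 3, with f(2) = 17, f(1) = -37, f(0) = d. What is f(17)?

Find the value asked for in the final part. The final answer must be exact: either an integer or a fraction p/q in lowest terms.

Step 1: a(2) = -3*(-36) - 3*(21) = 45; iterating: a(2)=45, a(3)=-27, a(4)=-54, a(5)=243, a(6)=-567, a(7)=972, a(8)=-1215, a(9)=729, a(10)=1458, a(11)=-6561, a(12)=15309, a(13)=-26244, a(14)=32805, a(15)=-19683; answer -19683
Step 2: R1 = -19683; c = -5; remainder = value at the root: -7*(-5)^2 - 5*(-5)^1 - 3 = (-175) + (25) + (-3) = -153; answer -153
Step 3: R2 = -153; d = -32; f(3) = 1*(17) + 2*(-37) + 2*(-32) = -121; iterating: f(3)=-121, f(4)=-161, f(5)=-369, f(6)=-933, f(7)=-1993, f(8)=-4597, f(9)=-10449, f(10)=-23629, f(11)=-53721, f(12)=-121877, f(13)=-276577, f(14)=-627773, f(15)=-1424681, f(16)=-3233381, f(17)=-7338289; answer -7338289

-7338289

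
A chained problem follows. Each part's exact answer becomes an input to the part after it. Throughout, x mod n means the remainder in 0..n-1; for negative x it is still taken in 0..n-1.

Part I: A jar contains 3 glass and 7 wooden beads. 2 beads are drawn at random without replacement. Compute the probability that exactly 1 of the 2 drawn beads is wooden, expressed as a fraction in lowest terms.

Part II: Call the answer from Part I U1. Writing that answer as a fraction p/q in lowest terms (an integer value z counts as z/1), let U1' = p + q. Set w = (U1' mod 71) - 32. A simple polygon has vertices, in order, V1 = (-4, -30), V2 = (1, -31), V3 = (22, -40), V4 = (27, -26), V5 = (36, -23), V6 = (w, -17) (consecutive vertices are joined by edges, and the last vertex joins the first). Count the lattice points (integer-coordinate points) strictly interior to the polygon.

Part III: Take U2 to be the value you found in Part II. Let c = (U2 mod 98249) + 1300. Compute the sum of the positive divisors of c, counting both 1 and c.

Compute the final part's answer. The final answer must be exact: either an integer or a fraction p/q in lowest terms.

6045

Part I: total draws C(10,2) = 45; favorable C(7,1)*C(3,1) = 21; P = 7/15; answer 7/15
Part II: U1 = 7/15; threaded value p + q = 22; w = -10; cross terms: (-4*-31 - 1*-30)=154, (1*-40 - 22*-31)=642, (22*-26 - 27*-40)=508, (27*-23 - 36*-26)=315, (36*-17 - -10*-23)=-842, (-10*-30 - -4*-17)=232; twice the area = |1009| = 1009; area = 1009/2; boundary points = 1 + 3 + 1 + 3 + 2 + 1 = 11; strictly interior points = area - boundary/2 + 1 = 500; answer 500
Part III: U2 = 500; c = 1800; 1800 = 2^3 * 3^2 * 5^2; sigma = (1 + 2 + 4 + 8) * (1 + 3 + 9) * (1 + 5 + 25) = 15 * 13 * 31 = 6045; answer 6045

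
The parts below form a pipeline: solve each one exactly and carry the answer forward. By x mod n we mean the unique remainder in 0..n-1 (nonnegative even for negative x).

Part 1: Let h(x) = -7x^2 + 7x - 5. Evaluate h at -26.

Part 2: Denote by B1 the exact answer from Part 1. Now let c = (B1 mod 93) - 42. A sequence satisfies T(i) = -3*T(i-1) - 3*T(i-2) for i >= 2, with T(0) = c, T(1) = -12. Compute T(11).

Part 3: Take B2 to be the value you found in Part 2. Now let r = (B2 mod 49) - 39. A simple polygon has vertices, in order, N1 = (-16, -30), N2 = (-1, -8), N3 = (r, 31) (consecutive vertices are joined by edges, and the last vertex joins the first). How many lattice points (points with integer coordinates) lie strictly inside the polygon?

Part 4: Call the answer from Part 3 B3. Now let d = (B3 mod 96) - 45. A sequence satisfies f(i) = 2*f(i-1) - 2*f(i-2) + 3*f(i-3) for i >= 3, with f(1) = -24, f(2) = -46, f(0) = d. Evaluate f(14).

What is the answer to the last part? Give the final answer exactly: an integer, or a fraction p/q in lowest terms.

-93230

Part 1: -7*(-26)^2 + 7*(-26)^1 - 5 = (-4732) + (-182) + (-5) = -4919; answer -4919
Part 2: B1 = -4919; c = -32; T(2) = -3*(-12) - 3*(-32) = 132; iterating: T(2)=132, T(3)=-360, T(4)=684, T(5)=-972, T(6)=864, T(7)=324, T(8)=-3564, T(9)=9720, T(10)=-18468, T(11)=26244; answer 26244
Part 3: B2 = 26244; r = -10; cross terms: (-16*-8 - -1*-30)=98, (-1*31 - -10*-8)=-111, (-10*-30 - -16*31)=796; twice the area = |783| = 783; area = 783/2; boundary points = 1 + 3 + 1 = 5; strictly interior points = area - boundary/2 + 1 = 390; answer 390
Part 4: B3 = 390; d = -39; f(3) = 2*(-46) - 2*(-24) + 3*(-39) = -161; iterating: f(3)=-161, f(4)=-302, f(5)=-420, f(6)=-719, f(7)=-1504, f(8)=-2830, f(9)=-4809, f(10)=-8470, f(11)=-15812, f(12)=-29111, f(13)=-52008, f(14)=-93230; answer -93230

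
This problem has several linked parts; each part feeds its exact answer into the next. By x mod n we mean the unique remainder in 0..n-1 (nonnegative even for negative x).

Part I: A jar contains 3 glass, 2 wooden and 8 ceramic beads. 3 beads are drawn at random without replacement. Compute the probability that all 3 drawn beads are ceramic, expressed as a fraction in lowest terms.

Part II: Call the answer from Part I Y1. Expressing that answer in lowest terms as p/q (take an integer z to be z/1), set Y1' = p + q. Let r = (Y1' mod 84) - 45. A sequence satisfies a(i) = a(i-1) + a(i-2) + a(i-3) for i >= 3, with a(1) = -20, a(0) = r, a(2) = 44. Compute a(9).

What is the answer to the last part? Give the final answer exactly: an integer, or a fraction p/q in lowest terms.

188

Part I: total draws C(13,3) = 286; favorable C(8,3) = 56; P = 28/143; answer 28/143
Part II: Y1 = 28/143; threaded value p + q = 171; r = -42; a(3) = 1*(44) + 1*(-20) + 1*(-42) = -18; iterating: a(3)=-18, a(4)=6, a(5)=32, a(6)=20, a(7)=58, a(8)=110, a(9)=188; answer 188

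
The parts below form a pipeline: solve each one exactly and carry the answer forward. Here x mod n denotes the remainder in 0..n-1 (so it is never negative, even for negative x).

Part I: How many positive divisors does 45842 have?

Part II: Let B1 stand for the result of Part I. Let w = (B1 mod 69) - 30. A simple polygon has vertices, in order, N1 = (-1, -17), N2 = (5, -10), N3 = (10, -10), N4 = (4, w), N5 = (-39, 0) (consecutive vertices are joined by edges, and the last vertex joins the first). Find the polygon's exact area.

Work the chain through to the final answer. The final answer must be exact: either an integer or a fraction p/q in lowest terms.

Part I: 45842 = 2 * 22921; number of divisors = (1+1) * (1+1) = 4; answer 4
Part II: B1 = 4; w = -26; cross terms: (-1*-10 - 5*-17)=95, (5*-10 - 10*-10)=50, (10*-26 - 4*-10)=-220, (4*0 - -39*-26)=-1014, (-39*-17 - -1*0)=663; twice the area = |-426| = 426; area = 213; answer 213

213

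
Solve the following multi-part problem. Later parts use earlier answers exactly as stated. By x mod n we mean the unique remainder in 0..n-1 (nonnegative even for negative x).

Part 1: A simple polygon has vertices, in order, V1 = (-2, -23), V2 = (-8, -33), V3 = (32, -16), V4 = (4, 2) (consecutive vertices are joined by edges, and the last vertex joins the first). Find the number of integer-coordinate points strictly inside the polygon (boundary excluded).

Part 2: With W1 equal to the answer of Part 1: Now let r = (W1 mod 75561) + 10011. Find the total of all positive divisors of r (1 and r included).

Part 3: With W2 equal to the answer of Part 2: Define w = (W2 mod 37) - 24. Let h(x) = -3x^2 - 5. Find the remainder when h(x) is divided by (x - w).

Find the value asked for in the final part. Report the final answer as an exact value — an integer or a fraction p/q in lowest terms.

Part 1: cross terms: (-2*-33 - -8*-23)=-118, (-8*-16 - 32*-33)=1184, (32*2 - 4*-16)=128, (4*-23 - -2*2)=-88; twice the area = |1106| = 1106; area = 553; boundary points = 2 + 1 + 2 + 1 = 6; strictly interior points = area - boundary/2 + 1 = 551; answer 551
Part 2: W1 = 551; r = 10562; 10562 = 2 * 5281; sigma = (1 + 2) * (1 + 5281) = 3 * 5282 = 15846; answer 15846
Part 3: W2 = 15846; w = -14; remainder = value at the root: -3*(-14)^2 - 5 = (-588) + (-5) = -593; answer -593

-593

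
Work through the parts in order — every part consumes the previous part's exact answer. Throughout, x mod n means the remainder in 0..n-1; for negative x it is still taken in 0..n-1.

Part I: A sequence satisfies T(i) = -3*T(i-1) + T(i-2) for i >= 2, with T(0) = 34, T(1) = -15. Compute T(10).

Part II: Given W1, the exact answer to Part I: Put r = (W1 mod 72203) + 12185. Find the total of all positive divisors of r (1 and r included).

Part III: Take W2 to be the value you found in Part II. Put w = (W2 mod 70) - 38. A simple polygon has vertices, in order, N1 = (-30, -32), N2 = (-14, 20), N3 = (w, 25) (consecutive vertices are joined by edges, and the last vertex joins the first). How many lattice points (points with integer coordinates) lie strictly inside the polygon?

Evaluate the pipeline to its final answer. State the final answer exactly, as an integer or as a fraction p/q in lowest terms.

Part I: T(2) = -3*(-15) + 1*(34) = 79; iterating: T(2)=79, T(3)=-252, T(4)=835, T(5)=-2757, T(6)=9106, T(7)=-30075, T(8)=99331, T(9)=-328068, T(10)=1083535; answer 1083535
Part II: W1 = 1083535; r = 12675; 12675 = 3 * 5^2 * 13^2; sigma = (1 + 3) * (1 + 5 + 25) * (1 + 13 + 169) = 4 * 31 * 183 = 22692; answer 22692
Part III: W2 = 22692; w = -26; cross terms: (-30*20 - -14*-32)=-1048, (-14*25 - -26*20)=170, (-26*-32 - -30*25)=1582; twice the area = |704| = 704; area = 352; boundary points = 4 + 1 + 1 = 6; strictly interior points = area - boundary/2 + 1 = 350; answer 350

350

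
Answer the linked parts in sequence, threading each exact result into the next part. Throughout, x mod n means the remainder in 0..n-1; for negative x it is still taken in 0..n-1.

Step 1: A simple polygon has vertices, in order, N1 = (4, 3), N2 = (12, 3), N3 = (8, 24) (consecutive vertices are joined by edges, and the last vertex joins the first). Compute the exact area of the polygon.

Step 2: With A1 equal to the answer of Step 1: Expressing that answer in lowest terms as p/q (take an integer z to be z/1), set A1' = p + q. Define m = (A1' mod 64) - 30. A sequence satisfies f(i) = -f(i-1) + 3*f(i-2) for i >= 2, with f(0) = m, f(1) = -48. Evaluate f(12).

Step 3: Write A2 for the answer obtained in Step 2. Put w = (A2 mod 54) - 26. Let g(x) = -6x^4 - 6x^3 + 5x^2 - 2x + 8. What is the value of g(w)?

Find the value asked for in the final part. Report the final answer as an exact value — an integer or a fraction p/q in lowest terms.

-1603345

Step 1: cross terms: (4*3 - 12*3)=-24, (12*24 - 8*3)=264, (8*3 - 4*24)=-72; twice the area = |168| = 168; area = 84; answer 84
Step 2: A1 = 84; threaded value p + q = 85; m = -9; f(2) = -1*(-48) + 3*(-9) = 21; iterating: f(2)=21, f(3)=-165, f(4)=228, f(5)=-723, f(6)=1407, f(7)=-3576, f(8)=7797, f(9)=-18525, f(10)=41916, f(11)=-97491, f(12)=223239; answer 223239
Step 3: A2 = 223239; w = -23; -6*(-23)^4 - 6*(-23)^3 + 5*(-23)^2 - 2*(-23)^1 + 8 = (-1679046) + (73002) + (2645) + (46) + (8) = -1603345; answer -1603345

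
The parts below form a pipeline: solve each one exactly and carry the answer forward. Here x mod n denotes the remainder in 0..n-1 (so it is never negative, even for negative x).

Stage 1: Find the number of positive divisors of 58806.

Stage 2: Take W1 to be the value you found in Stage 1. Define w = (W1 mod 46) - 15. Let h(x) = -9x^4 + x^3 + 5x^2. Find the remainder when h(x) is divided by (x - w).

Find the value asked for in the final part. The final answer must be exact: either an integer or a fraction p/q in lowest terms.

-1738863

Stage 1: 58806 = 2 * 3^5 * 11^2; number of divisors = (1+1) * (5+1) * (2+1) = 36; answer 36
Stage 2: W1 = 36; w = 21; remainder = value at the root: -9*(21)^4 + 1*(21)^3 + 5*(21)^2 = (-1750329) + (9261) + (2205) = -1738863; answer -1738863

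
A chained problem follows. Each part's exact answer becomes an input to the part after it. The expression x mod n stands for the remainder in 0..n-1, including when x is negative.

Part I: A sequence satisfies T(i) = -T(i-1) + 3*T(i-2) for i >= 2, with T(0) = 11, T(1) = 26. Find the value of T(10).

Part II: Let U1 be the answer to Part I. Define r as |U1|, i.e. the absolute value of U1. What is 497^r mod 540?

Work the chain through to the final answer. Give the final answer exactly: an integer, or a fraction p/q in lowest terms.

Part I: T(2) = -1*(26) + 3*(11) = 7; iterating: T(2)=7, T(3)=71, T(4)=-50, T(5)=263, T(6)=-413, T(7)=1202, T(8)=-2441, T(9)=6047, T(10)=-13370; answer -13370
Part II: U1 = -13370; r = 13370; squarings mod 540: 497^1=497, 497^2=229, 497^4=61, 497^8=481, 497^16=241, 497^32=301, 497^64=421, 497^128=121, 497^256=61, 497^512=481, 497^1024=241, 497^2048=301, 497^4096=421, 497^8192=121; 497^13370 = 497^2 * 497^8 * 497^16 * 497^32 * 497^1024 * 497^4096 * 497^8192 = 409 (mod 540); answer 409

409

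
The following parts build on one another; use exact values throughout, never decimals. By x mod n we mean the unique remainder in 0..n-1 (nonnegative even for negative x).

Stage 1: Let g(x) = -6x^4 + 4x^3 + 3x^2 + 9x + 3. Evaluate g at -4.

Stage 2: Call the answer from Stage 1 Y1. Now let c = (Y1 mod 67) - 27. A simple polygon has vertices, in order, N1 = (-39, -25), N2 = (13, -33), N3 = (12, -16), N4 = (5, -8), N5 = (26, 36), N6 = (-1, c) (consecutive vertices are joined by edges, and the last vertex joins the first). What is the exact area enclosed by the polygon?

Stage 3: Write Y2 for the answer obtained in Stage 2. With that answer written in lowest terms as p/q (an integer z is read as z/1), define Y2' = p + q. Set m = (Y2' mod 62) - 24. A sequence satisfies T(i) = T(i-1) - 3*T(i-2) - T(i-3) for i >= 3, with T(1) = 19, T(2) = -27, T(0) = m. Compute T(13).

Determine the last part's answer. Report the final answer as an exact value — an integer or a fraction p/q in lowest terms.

-42787

Stage 1: -6*(-4)^4 + 4*(-4)^3 + 3*(-4)^2 + 9*(-4)^1 + 3 = (-1536) + (-256) + (48) + (-36) + (3) = -1777; answer -1777
Stage 2: Y1 = -1777; c = 5; cross terms: (-39*-33 - 13*-25)=1612, (13*-16 - 12*-33)=188, (12*-8 - 5*-16)=-16, (5*36 - 26*-8)=388, (26*5 - -1*36)=166, (-1*-25 - -39*5)=220; twice the area = |2558| = 2558; area = 1279; answer 1279
Stage 3: Y2 = 1279; threaded value p + q = 1280; m = 16; T(3) = 1*(-27) - 3*(19) - 1*(16) = -100; iterating: T(3)=-100, T(4)=-38, T(5)=289, T(6)=503, T(7)=-326, T(8)=-2124, T(9)=-1649, T(10)=5049, T(11)=12120, T(12)=-1378, T(13)=-42787; answer -42787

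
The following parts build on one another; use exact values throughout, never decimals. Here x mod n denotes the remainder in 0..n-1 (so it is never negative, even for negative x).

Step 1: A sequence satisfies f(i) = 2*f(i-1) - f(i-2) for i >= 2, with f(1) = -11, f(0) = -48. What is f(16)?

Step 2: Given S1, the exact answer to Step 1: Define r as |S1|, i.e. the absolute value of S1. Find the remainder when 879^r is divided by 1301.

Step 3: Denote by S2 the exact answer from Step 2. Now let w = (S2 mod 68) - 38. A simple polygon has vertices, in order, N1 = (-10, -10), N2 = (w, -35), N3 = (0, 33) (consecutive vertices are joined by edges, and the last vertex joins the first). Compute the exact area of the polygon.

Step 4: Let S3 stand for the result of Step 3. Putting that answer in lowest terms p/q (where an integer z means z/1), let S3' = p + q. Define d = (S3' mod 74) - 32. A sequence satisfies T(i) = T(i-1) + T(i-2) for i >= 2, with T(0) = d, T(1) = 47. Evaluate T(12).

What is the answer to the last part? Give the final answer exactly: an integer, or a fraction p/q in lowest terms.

10328

Step 1: f(2) = 2*(-11) - 1*(-48) = 26; iterating: f(2)=26, f(3)=63, f(4)=100, f(5)=137, f(6)=174, f(7)=211, f(8)=248, f(9)=285, f(10)=322, f(11)=359, f(12)=396, f(13)=433, f(14)=470, f(15)=507, f(16)=544; answer 544
Step 2: S1 = 544; r = 544; squarings mod 1301: 879^1=879, 879^2=1148, 879^4=1292, 879^8=81, 879^16=56, 879^32=534, 879^64=237, 879^128=226, 879^256=337, 879^512=382; 879^544 = 879^32 * 879^512 = 1032 (mod 1301); answer 1032
Step 3: S2 = 1032; w = -26; cross terms: (-10*-35 - -26*-10)=90, (-26*33 - 0*-35)=-858, (0*-10 - -10*33)=330; twice the area = |-438| = 438; area = 219; answer 219
Step 4: S3 = 219; threaded value p + q = 220; d = 40; T(2) = 1*(47) + 1*(40) = 87; iterating: T(2)=87, T(3)=134, T(4)=221, T(5)=355, T(6)=576, T(7)=931, T(8)=1507, T(9)=2438, T(10)=3945, T(11)=6383, T(12)=10328; answer 10328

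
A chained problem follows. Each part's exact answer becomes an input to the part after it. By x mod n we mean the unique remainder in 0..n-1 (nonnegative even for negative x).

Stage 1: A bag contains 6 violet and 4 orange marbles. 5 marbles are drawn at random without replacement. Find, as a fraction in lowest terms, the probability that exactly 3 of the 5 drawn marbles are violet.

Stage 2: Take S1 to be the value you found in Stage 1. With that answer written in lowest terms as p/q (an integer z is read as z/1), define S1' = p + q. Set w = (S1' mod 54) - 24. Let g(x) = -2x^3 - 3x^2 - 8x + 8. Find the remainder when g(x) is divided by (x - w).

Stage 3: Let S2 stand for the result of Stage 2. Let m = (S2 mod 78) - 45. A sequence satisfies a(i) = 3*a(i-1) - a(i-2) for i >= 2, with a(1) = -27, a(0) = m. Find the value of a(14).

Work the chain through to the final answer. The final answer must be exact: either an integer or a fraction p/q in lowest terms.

Stage 1: total draws C(10,5) = 252; favorable C(6,3)*C(4,2) = 120; P = 10/21; answer 10/21
Stage 2: S1 = 10/21; threaded value p + q = 31; w = 7; remainder = value at the root: -2*(7)^3 - 3*(7)^2 - 8*(7)^1 + 8 = (-686) + (-147) + (-56) + (8) = -881; answer -881
Stage 3: S2 = -881; m = 10; a(2) = 3*(-27) - 1*(10) = -91; iterating: a(2)=-91, a(3)=-246, a(4)=-647, a(5)=-1695, a(6)=-4438, a(7)=-11619, a(8)=-30419, a(9)=-79638, a(10)=-208495, a(11)=-545847, a(12)=-1429046, a(13)=-3741291, a(14)=-9794827; answer -9794827

-9794827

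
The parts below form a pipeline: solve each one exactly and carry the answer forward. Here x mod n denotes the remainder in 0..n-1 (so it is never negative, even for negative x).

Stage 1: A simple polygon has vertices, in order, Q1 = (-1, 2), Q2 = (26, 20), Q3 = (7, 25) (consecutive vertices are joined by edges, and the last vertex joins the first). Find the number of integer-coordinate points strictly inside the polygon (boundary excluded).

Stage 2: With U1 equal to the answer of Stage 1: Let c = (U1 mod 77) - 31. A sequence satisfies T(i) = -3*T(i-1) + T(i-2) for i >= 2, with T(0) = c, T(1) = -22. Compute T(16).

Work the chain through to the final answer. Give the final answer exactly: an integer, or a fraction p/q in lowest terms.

751871246

Stage 1: cross terms: (-1*20 - 26*2)=-72, (26*25 - 7*20)=510, (7*2 - -1*25)=39; twice the area = |477| = 477; area = 477/2; boundary points = 9 + 1 + 1 = 11; strictly interior points = area - boundary/2 + 1 = 234; answer 234
Stage 2: U1 = 234; c = -28; T(2) = -3*(-22) + 1*(-28) = 38; iterating: T(2)=38, T(3)=-136, T(4)=446, T(5)=-1474, T(6)=4868, T(7)=-16078, T(8)=53102, T(9)=-175384, T(10)=579254, T(11)=-1913146, T(12)=6318692, T(13)=-20869222, T(14)=68926358, T(15)=-227648296, T(16)=751871246; answer 751871246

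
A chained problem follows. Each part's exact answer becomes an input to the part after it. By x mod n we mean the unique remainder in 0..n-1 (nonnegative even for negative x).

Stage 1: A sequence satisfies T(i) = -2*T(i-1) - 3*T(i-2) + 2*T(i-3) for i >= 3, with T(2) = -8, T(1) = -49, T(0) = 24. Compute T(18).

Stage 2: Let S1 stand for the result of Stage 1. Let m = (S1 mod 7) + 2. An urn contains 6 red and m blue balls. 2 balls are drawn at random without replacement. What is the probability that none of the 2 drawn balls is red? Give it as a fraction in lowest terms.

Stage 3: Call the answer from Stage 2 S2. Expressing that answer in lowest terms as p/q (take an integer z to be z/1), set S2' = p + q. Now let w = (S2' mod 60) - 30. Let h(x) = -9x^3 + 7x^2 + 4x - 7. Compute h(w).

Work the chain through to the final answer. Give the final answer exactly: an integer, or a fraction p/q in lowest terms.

46165

Stage 1: T(3) = -2*(-8) - 3*(-49) + 2*(24) = 211; iterating: T(3)=211, T(4)=-496, T(5)=343, T(6)=1224, T(7)=-4469, T(8)=5952, T(9)=3951, T(10)=-34696, T(11)=69443, T(12)=-26896, T(13)=-223929, T(14)=667432, T(15)=-716869, T(16)=-1016416, T(17)=5518303, T(18)=-9421096; answer -9421096
Stage 2: S1 = -9421096; m = 3; total draws C(9,2) = 36; favorable C(3,2) = 3; P = 1/12; answer 1/12
Stage 3: S2 = 1/12; threaded value p + q = 13; w = -17; -9*(-17)^3 + 7*(-17)^2 + 4*(-17)^1 - 7 = (44217) + (2023) + (-68) + (-7) = 46165; answer 46165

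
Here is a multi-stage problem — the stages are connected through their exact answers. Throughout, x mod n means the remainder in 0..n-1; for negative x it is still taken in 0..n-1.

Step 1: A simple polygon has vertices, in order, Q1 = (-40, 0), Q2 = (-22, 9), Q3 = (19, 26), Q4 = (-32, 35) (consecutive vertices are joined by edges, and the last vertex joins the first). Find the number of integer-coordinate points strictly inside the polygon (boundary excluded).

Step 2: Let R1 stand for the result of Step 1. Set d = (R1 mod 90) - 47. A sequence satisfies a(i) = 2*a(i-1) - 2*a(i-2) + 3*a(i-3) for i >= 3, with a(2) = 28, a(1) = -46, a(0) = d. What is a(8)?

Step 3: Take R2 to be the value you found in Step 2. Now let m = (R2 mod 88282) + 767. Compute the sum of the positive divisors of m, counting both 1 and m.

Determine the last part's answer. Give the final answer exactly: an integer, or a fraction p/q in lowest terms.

Step 1: cross terms: (-40*9 - -22*0)=-360, (-22*26 - 19*9)=-743, (19*35 - -32*26)=1497, (-32*0 - -40*35)=1400; twice the area = |1794| = 1794; area = 897; boundary points = 9 + 1 + 3 + 1 = 14; strictly interior points = area - boundary/2 + 1 = 891; answer 891
Step 2: R1 = 891; d = 34; a(3) = 2*(28) - 2*(-46) + 3*(34) = 250; iterating: a(3)=250, a(4)=306, a(5)=196, a(6)=530, a(7)=1586, a(8)=2700; answer 2700
Step 3: R2 = 2700; m = 3467; 3467 is prime, so its only divisors are 1 and 3467; sigma = 1 + 3467 = 3468; answer 3468

3468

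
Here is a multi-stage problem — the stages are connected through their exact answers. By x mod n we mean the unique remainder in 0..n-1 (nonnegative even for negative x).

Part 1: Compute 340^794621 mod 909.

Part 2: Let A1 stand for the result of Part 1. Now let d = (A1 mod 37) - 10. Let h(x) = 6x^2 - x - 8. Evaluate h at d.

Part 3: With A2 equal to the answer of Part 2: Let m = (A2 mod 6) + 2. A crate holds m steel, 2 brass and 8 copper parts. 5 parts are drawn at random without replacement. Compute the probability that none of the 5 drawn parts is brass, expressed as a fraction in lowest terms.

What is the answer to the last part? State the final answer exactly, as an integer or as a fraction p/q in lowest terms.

Part 1: squarings mod 909: 340^1=340, 340^2=157, 340^4=106, 340^8=328, 340^16=322, 340^32=58, 340^64=637, 340^128=355, 340^256=583, 340^512=832, 340^1024=475, 340^2048=193, 340^4096=889, 340^8192=400, 340^16384=16, 340^32768=256, 340^65536=88, 340^131072=472, 340^262144=79, 340^524288=787; 340^794621 = 340^1 * 340^4 * 340^8 * 340^16 * 340^32 * 340^64 * 340^128 * 340^256 * 340^512 * 340^1024 * 340^2048 * 340^4096 * 340^262144 * 340^524288 = 283 (mod 909); answer 283
Part 2: A1 = 283; d = 14; 6*(14)^2 - 1*(14)^1 - 8 = (1176) + (-14) + (-8) = 1154; answer 1154
Part 3: A2 = 1154; m = 4; total draws C(14,5) = 2002; favorable C(12,5) = 792; P = 36/91; answer 36/91

36/91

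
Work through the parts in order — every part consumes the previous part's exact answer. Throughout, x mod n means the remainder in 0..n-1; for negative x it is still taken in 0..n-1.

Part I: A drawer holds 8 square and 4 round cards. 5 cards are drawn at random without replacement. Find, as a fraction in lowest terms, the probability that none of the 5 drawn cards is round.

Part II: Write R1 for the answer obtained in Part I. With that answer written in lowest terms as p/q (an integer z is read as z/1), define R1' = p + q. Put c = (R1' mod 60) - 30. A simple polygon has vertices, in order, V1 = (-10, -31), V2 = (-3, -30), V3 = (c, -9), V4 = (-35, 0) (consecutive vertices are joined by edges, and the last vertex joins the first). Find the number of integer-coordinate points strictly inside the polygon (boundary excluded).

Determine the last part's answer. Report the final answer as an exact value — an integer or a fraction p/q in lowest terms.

740

Part I: total draws C(12,5) = 792; favorable C(8,5) = 56; P = 7/99; answer 7/99
Part II: R1 = 7/99; threaded value p + q = 106; c = 16; cross terms: (-10*-30 - -3*-31)=207, (-3*-9 - 16*-30)=507, (16*0 - -35*-9)=-315, (-35*-31 - -10*0)=1085; twice the area = |1484| = 1484; area = 742; boundary points = 1 + 1 + 3 + 1 = 6; strictly interior points = area - boundary/2 + 1 = 740; answer 740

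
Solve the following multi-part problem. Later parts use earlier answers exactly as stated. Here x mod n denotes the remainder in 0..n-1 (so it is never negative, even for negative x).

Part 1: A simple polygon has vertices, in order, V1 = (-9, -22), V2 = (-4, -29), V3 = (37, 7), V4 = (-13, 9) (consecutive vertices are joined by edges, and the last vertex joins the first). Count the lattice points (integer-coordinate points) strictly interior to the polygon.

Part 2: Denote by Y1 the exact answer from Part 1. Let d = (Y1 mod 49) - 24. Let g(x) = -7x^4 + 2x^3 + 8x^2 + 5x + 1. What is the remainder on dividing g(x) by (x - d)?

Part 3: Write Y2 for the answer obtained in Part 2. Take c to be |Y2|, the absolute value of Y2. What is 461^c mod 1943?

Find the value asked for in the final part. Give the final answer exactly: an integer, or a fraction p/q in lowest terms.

598

Part 1: cross terms: (-9*-29 - -4*-22)=173, (-4*7 - 37*-29)=1045, (37*9 - -13*7)=424, (-13*-22 - -9*9)=367; twice the area = |2009| = 2009; area = 2009/2; boundary points = 1 + 1 + 2 + 1 = 5; strictly interior points = area - boundary/2 + 1 = 1003; answer 1003
Part 2: Y1 = 1003; d = -1; remainder = value at the root: -7*(-1)^4 + 2*(-1)^3 + 8*(-1)^2 + 5*(-1)^1 + 1 = (-7) + (-2) + (8) + (-5) + (1) = -5; answer -5
Part 3: Y2 = -5; c = 5; squarings mod 1943: 461^1=461, 461^2=734, 461^4=545; 461^5 = 461^1 * 461^4 = 598 (mod 1943); answer 598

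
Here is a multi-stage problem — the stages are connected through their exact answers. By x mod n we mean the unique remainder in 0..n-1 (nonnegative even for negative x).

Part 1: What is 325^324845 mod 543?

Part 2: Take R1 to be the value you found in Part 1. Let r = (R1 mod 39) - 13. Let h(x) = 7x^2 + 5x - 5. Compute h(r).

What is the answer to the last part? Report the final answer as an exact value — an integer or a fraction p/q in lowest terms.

Part 1: squarings mod 543: 325^1=325, 325^2=283, 325^4=268, 325^8=148, 325^16=184, 325^32=190, 325^64=262, 325^128=226, 325^256=34, 325^512=70, 325^1024=13, 325^2048=169, 325^4096=325, 325^8192=283, 325^16384=268, 325^32768=148, 325^65536=184, 325^131072=190, 325^262144=262; 325^324845 = 325^1 * 325^4 * 325^8 * 325^32 * 325^64 * 325^128 * 325^1024 * 325^4096 * 325^8192 * 325^16384 * 325^32768 * 325^262144 = 424 (mod 543); answer 424
Part 2: R1 = 424; r = 21; 7*(21)^2 + 5*(21)^1 - 5 = (3087) + (105) + (-5) = 3187; answer 3187

3187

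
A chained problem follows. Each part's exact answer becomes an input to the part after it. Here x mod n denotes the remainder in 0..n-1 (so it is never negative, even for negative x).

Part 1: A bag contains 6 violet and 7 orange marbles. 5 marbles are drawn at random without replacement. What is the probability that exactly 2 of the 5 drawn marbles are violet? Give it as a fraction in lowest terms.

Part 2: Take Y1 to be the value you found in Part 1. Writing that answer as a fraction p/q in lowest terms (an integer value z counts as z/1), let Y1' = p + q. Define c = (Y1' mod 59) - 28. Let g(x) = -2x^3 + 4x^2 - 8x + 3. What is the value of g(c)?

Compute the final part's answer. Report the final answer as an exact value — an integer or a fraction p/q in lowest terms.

Part 1: total draws C(13,5) = 1287; favorable C(6,2)*C(7,3) = 525; P = 175/429; answer 175/429
Part 2: Y1 = 175/429; threaded value p + q = 604; c = -14; -2*(-14)^3 + 4*(-14)^2 - 8*(-14)^1 + 3 = (5488) + (784) + (112) + (3) = 6387; answer 6387

6387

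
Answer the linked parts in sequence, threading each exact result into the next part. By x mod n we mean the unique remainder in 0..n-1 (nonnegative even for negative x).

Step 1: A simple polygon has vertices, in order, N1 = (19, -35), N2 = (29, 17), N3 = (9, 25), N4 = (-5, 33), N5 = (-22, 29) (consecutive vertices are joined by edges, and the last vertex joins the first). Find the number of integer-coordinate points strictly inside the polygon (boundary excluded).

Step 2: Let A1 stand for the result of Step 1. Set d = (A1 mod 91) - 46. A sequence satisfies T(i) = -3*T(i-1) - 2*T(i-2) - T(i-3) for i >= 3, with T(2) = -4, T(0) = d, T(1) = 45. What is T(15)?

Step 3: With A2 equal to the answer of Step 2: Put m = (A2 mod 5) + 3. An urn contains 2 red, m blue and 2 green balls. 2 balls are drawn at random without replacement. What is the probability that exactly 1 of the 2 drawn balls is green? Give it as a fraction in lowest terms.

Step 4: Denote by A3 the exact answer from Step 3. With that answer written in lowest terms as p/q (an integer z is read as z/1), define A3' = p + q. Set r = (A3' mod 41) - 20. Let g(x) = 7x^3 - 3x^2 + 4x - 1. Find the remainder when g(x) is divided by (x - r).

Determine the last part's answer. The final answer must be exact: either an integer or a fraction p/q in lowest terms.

-7341

Step 1: cross terms: (19*17 - 29*-35)=1338, (29*25 - 9*17)=572, (9*33 - -5*25)=422, (-5*29 - -22*33)=581, (-22*-35 - 19*29)=219; twice the area = |3132| = 3132; area = 1566; boundary points = 2 + 4 + 2 + 1 + 1 = 10; strictly interior points = area - boundary/2 + 1 = 1562; answer 1562
Step 2: A1 = 1562; d = -31; T(3) = -3*(-4) - 2*(45) - 1*(-31) = -47; iterating: T(3)=-47, T(4)=104, T(5)=-214, T(6)=481, T(7)=-1119, T(8)=2609, T(9)=-6070, T(10)=14111, T(11)=-32802, T(12)=76254, T(13)=-177269, T(14)=412101, T(15)=-958019; answer -958019
Step 3: A2 = -958019; m = 4; total draws C(8,2) = 28; favorable C(2,1)*C(6,1) = 12; P = 3/7; answer 3/7
Step 4: A3 = 3/7; threaded value p + q = 10; r = -10; remainder = value at the root: 7*(-10)^3 - 3*(-10)^2 + 4*(-10)^1 - 1 = (-7000) + (-300) + (-40) + (-1) = -7341; answer -7341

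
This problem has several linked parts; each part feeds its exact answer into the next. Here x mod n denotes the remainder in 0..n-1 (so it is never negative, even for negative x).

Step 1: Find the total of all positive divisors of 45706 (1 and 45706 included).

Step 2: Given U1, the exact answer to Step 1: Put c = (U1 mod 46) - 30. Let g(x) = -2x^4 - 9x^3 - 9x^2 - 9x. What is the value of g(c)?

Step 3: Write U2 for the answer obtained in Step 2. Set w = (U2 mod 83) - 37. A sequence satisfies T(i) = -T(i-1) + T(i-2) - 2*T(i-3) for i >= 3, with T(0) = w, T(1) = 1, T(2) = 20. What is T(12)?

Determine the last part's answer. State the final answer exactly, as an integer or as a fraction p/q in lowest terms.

25765

Step 1: 45706 = 2 * 22853; sigma = (1 + 2) * (1 + 22853) = 3 * 22854 = 68562; answer 68562
Step 2: U1 = 68562; c = -8; -2*(-8)^4 - 9*(-8)^3 - 9*(-8)^2 - 9*(-8)^1 = (-8192) + (4608) + (-576) + (72) = -4088; answer -4088
Step 3: U2 = -4088; w = 25; T(3) = -1*(20) + 1*(1) - 2*(25) = -69; iterating: T(3)=-69, T(4)=87, T(5)=-196, T(6)=421, T(7)=-791, T(8)=1604, T(9)=-3237, T(10)=6423, T(11)=-12868, T(12)=25765; answer 25765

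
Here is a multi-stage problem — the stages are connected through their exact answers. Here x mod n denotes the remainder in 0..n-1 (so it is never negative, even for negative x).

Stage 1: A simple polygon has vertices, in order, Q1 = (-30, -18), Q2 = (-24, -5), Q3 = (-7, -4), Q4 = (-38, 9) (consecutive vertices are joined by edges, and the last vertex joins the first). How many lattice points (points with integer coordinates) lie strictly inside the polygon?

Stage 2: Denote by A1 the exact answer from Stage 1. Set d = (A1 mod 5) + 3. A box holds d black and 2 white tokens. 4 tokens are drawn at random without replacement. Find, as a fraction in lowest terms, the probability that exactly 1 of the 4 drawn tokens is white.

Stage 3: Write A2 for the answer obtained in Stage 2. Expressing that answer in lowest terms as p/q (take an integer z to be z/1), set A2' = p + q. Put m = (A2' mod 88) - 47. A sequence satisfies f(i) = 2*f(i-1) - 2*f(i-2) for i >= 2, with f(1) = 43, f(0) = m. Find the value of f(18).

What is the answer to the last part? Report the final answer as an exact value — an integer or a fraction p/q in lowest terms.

Stage 1: cross terms: (-30*-5 - -24*-18)=-282, (-24*-4 - -7*-5)=61, (-7*9 - -38*-4)=-215, (-38*-18 - -30*9)=954; twice the area = |518| = 518; area = 259; boundary points = 1 + 1 + 1 + 1 = 4; strictly interior points = area - boundary/2 + 1 = 258; answer 258
Stage 2: A1 = 258; d = 6; total draws C(8,4) = 70; favorable C(2,1)*C(6,3) = 40; P = 4/7; answer 4/7
Stage 3: A2 = 4/7; threaded value p + q = 11; m = -36; f(2) = 2*(43) - 2*(-36) = 158; iterating: f(2)=158, f(3)=230, f(4)=144, f(5)=-172, f(6)=-632, f(7)=-920, f(8)=-576, f(9)=688, f(10)=2528, f(11)=3680, f(12)=2304, f(13)=-2752, f(14)=-10112, f(15)=-14720, f(16)=-9216, f(17)=11008, f(18)=40448; answer 40448

40448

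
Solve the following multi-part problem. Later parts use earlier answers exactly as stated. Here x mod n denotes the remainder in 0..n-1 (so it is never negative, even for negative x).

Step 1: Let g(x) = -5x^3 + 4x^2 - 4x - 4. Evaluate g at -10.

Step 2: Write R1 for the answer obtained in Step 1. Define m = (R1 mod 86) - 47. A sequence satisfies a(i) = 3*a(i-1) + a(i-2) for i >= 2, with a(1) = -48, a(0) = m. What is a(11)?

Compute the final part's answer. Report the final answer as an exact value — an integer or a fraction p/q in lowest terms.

Step 1: -5*(-10)^3 + 4*(-10)^2 - 4*(-10)^1 - 4 = (5000) + (400) + (40) + (-4) = 5436; answer 5436
Step 2: R1 = 5436; m = -29; a(2) = 3*(-48) + 1*(-29) = -173; iterating: a(2)=-173, a(3)=-567, a(4)=-1874, a(5)=-6189, a(6)=-20441, a(7)=-67512, a(8)=-222977, a(9)=-736443, a(10)=-2432306, a(11)=-8033361; answer -8033361

-8033361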